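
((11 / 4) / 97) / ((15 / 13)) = 143 / 5820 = 0.02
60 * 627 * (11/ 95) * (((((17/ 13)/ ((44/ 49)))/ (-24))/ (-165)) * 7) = 5831/ 520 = 11.21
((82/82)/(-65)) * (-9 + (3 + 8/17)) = 94/1105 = 0.09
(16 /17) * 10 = 160 /17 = 9.41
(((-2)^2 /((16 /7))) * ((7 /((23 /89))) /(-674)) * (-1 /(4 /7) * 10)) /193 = 0.01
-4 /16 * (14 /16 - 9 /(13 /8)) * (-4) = -485 /104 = -4.66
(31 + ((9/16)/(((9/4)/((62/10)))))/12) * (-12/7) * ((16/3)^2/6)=-239072/945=-252.99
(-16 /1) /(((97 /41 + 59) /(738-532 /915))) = -110657032 /575535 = -192.27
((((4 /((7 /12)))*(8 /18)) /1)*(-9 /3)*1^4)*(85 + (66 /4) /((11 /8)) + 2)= -6336 /7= -905.14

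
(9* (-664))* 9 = -53784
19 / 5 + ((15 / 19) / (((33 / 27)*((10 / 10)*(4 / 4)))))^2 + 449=453.22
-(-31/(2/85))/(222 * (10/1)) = 527/888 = 0.59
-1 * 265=-265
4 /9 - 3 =-23 /9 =-2.56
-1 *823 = -823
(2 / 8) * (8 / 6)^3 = 16 / 27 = 0.59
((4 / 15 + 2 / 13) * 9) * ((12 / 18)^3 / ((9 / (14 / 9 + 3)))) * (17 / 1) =457232 / 47385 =9.65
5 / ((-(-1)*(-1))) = -5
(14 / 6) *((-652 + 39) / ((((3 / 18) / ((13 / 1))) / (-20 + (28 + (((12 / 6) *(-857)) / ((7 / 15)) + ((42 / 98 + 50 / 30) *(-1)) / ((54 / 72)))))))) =3682666156 / 9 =409185128.44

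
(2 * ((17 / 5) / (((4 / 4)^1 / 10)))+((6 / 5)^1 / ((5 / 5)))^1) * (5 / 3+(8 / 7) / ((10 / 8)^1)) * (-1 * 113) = -10595558 / 525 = -20182.02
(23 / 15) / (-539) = -23 / 8085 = -0.00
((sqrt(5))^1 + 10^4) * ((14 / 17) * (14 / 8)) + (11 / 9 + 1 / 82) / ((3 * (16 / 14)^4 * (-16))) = 49 * sqrt(5) / 34 + 35548655295713 / 2466643968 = 14414.97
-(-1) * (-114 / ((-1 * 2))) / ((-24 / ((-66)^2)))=-20691 / 2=-10345.50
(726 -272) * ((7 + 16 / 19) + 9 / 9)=76272 / 19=4014.32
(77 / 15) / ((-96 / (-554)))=29.62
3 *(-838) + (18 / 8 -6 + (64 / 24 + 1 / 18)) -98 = -94069 / 36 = -2613.03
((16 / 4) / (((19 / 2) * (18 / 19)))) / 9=4 / 81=0.05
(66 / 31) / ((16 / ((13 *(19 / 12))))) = 2717 / 992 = 2.74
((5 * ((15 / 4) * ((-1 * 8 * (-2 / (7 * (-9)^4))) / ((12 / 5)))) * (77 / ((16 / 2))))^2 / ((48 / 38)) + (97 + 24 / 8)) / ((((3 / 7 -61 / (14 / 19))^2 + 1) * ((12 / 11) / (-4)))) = -712774922433805 / 13186975213487232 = -0.05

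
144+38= 182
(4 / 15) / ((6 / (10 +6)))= 0.71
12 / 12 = 1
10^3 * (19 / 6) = 9500 / 3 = 3166.67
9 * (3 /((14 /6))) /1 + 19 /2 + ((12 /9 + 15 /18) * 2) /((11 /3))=3427 /154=22.25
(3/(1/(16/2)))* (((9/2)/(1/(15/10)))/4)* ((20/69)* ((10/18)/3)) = 50/23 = 2.17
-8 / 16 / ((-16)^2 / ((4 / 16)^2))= -1 / 8192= -0.00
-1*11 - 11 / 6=-12.83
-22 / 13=-1.69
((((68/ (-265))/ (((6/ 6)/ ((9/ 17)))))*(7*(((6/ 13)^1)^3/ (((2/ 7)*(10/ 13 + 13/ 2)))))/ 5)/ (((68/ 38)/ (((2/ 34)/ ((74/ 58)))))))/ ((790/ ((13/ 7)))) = -0.00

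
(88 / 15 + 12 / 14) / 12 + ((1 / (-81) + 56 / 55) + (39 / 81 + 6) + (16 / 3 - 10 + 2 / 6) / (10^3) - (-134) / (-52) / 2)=6.75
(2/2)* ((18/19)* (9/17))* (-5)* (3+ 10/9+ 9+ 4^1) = -13860/323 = -42.91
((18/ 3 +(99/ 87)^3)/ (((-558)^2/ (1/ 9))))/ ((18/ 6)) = 60757/ 68344709364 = 0.00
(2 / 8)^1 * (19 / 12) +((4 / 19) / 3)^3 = 1173913 / 2963088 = 0.40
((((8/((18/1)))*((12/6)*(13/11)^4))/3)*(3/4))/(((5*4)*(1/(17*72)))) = 1942148/73205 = 26.53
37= 37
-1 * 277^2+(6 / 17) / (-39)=-16957111 / 221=-76729.01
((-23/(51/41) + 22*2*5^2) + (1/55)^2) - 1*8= 165615776/154275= 1073.51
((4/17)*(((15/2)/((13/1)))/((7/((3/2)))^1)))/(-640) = -9/198016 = -0.00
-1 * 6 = -6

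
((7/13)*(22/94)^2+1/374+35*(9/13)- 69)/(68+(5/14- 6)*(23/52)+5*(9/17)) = -13453527276/20494724261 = -0.66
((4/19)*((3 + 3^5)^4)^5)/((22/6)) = 7904663523402633358735333700617269247874602893312/209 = 37821356571304465831269540000000000000000000000.00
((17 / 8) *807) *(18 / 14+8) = 15923.84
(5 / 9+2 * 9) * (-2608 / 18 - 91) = -354541 / 81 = -4377.05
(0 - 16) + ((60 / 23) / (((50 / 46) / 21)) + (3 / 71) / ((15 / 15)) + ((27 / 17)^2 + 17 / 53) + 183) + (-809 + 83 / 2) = -5950995997 / 10875070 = -547.21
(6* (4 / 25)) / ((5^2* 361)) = 24 / 225625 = 0.00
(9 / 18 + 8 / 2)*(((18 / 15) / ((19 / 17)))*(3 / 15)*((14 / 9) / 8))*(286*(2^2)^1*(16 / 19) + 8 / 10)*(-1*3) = -24524829 / 45125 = -543.49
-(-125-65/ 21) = 2690/ 21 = 128.10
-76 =-76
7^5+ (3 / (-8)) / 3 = 134455 / 8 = 16806.88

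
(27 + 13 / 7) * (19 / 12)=1919 / 42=45.69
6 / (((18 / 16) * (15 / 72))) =128 / 5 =25.60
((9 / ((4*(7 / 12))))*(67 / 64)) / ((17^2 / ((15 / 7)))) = 27135 / 906304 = 0.03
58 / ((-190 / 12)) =-348 / 95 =-3.66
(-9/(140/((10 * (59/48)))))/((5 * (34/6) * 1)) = -0.03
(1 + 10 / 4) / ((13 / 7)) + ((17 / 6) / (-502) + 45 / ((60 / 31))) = 491975 / 19578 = 25.13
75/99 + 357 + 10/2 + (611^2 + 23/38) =468600191/1254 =373684.36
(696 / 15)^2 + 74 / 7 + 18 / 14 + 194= 2358.82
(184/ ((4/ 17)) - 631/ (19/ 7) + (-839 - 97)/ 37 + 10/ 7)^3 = 17308877874329429081/ 119168121961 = 145247551.02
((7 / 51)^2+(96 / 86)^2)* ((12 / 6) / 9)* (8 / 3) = 97332880 / 129849723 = 0.75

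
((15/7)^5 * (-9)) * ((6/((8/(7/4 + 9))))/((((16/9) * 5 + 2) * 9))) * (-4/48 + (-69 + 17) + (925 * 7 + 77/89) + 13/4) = -1008600010734375/4690900928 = -215012.00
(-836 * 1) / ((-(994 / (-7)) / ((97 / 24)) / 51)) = -344641 / 284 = -1213.52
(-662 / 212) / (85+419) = -331 / 53424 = -0.01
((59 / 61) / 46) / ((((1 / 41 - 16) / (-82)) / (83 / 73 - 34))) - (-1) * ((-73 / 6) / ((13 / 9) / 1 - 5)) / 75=-75158301823 / 21467022400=-3.50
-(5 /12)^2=-25 /144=-0.17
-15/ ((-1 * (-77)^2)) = 15/ 5929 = 0.00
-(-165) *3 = 495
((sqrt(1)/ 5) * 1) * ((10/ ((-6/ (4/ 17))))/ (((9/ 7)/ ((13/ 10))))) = -0.08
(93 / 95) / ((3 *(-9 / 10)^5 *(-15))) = 124000 / 3365793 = 0.04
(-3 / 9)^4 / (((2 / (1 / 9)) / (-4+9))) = 5 / 1458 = 0.00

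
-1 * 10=-10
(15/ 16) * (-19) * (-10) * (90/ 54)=2375/ 8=296.88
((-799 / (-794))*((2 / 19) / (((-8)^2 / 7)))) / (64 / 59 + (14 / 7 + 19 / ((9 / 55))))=2969883 / 30554822336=0.00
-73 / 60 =-1.22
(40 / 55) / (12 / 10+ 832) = 20 / 22913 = 0.00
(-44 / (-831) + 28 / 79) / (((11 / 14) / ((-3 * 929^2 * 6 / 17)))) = -1938818154336 / 4092121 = -473792.97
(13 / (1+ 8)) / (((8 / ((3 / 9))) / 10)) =65 / 108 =0.60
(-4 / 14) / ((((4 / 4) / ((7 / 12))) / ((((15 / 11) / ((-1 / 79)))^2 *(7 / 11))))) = -3276525 / 2662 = -1230.85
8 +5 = 13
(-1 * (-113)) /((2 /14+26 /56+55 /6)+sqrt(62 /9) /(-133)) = 721392 * sqrt(62) /243327809+2813248452 /243327809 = 11.58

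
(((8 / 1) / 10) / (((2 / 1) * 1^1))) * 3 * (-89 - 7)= -576 / 5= -115.20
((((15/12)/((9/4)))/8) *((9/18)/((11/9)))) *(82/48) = 205/4224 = 0.05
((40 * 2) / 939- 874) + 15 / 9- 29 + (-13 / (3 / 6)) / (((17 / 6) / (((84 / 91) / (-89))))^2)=-25184384899136 / 27943885983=-901.25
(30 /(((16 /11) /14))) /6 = 385 /8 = 48.12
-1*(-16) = 16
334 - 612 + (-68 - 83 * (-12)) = 650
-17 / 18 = -0.94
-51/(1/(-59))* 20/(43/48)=2888640/43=67177.67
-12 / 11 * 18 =-216 / 11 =-19.64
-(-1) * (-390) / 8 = -195 / 4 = -48.75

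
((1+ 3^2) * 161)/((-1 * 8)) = -805/4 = -201.25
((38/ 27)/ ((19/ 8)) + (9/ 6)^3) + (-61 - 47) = -22471/ 216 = -104.03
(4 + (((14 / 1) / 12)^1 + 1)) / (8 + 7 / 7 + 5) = 37 / 84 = 0.44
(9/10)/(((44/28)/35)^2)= 108045/242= 446.47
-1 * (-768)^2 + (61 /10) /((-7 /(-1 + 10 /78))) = -805108723 /1365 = -589823.24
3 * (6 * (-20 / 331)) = -1.09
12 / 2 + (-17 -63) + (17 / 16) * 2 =-575 / 8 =-71.88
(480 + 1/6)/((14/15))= 14405/28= 514.46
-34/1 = -34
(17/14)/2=17/28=0.61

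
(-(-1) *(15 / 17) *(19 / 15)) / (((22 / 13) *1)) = 247 / 374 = 0.66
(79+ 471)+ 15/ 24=4405/ 8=550.62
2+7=9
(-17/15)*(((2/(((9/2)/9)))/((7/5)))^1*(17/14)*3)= -11.80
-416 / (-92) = 104 / 23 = 4.52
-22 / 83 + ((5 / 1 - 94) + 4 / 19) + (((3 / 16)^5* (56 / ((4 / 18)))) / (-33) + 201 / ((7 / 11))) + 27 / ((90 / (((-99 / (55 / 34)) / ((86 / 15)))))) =1530275808474009 / 6843855011840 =223.60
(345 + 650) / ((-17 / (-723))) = 719385 / 17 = 42316.76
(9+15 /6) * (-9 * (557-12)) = -112815 /2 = -56407.50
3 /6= 1 /2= 0.50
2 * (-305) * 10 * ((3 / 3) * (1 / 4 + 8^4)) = -24987125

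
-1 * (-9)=9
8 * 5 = 40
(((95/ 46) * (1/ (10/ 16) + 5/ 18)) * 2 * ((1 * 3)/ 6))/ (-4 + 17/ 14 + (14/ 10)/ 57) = -2135315/ 1520346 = -1.40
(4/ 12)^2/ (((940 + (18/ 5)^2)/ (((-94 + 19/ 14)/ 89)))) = -32425/ 267162336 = -0.00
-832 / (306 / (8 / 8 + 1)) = -832 / 153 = -5.44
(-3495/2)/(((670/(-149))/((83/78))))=2881511/6968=413.53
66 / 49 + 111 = 5505 / 49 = 112.35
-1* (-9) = 9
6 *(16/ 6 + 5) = 46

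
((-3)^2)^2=81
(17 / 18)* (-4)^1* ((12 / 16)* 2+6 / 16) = -85 / 12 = -7.08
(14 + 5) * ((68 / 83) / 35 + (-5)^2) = 1381167 / 2905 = 475.44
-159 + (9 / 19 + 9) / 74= -111687 / 703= -158.87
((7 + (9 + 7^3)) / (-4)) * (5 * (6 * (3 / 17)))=-16155 / 34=-475.15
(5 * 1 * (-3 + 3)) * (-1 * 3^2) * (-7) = 0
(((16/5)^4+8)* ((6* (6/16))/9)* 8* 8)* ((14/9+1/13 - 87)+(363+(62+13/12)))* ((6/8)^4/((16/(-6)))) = -7591939569/104000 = -72999.42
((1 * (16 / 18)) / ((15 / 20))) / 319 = 32 / 8613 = 0.00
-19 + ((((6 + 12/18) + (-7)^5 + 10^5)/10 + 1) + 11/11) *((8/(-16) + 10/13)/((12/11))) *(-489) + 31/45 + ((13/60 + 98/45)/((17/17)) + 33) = -3133416809/3120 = -1004300.26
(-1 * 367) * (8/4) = -734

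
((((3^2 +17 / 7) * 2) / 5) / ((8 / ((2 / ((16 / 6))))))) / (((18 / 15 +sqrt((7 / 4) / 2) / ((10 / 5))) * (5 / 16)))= 9216 / 6839 - 960 * sqrt(14) / 6839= 0.82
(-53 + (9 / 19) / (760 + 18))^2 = 613773532969 / 218507524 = 2808.94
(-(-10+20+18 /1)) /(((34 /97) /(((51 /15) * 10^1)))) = -2716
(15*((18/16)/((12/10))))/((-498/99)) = -7425/2656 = -2.80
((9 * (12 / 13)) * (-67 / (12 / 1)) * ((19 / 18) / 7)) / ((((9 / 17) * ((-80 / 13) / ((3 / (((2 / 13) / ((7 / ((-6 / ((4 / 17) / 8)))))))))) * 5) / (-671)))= 192.78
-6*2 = -12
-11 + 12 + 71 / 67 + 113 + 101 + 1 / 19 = 275111 / 1273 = 216.11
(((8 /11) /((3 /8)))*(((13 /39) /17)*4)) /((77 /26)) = 0.05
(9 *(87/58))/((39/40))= 180/13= 13.85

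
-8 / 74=-4 / 37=-0.11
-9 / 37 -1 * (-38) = 37.76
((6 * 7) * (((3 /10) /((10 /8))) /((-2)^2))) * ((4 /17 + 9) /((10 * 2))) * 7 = 69237 /8500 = 8.15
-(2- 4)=2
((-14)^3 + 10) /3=-2734 /3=-911.33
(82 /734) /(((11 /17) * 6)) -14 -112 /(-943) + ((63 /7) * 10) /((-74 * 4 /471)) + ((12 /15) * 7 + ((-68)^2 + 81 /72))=4473.66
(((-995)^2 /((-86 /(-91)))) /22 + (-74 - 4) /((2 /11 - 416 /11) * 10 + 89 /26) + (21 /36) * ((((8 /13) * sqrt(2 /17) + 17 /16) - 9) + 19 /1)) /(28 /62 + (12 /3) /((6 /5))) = 217 * sqrt(34) /38896 + 14300686792691445 /1136552310784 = 12582.55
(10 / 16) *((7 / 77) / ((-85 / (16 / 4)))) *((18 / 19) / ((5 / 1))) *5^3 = -225 / 3553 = -0.06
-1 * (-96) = 96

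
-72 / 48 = -1.50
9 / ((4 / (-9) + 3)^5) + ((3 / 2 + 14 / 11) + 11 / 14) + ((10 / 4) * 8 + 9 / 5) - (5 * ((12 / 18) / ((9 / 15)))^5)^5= -77391993547640638266538513157364867994 / 1778945509800898503203859242371695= -43504.42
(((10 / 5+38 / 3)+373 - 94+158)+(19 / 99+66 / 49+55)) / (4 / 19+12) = 46840795 / 1125432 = 41.62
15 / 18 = 5 / 6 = 0.83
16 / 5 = 3.20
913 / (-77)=-83 / 7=-11.86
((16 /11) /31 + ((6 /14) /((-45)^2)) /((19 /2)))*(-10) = -2874164 /6122655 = -0.47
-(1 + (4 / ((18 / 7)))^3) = -3473 / 729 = -4.76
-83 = -83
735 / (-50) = -147 / 10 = -14.70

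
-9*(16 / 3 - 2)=-30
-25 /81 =-0.31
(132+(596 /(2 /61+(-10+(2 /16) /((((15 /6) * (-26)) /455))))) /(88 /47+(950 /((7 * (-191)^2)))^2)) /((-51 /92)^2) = 6594623504904813889600 /19743927774006624903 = 334.01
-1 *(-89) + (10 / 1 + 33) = 132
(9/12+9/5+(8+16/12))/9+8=5033/540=9.32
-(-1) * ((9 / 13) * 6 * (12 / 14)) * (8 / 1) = 2592 / 91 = 28.48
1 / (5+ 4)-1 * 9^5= -531440 / 9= -59048.89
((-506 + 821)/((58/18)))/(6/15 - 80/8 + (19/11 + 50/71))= -527175/38657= -13.64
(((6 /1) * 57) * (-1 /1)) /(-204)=1.68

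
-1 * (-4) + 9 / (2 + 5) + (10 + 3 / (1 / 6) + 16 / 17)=4073 / 119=34.23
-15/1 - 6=-21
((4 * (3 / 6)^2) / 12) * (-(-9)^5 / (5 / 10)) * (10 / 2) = 98415 / 2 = 49207.50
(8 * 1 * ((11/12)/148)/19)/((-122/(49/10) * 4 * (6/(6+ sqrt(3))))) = -0.00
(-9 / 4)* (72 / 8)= -81 / 4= -20.25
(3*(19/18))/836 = 1/264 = 0.00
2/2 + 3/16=19/16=1.19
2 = 2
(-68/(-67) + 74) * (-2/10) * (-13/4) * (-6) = -98007/335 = -292.56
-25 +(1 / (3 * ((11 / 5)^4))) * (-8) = -1103075 / 43923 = -25.11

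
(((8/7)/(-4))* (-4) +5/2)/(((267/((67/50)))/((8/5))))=2278/77875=0.03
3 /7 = 0.43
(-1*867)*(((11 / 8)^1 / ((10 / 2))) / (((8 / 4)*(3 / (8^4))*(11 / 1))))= -73984 / 5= -14796.80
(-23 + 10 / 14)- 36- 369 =-2991 / 7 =-427.29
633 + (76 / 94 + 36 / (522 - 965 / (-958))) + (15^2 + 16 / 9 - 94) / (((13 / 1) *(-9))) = 15690128275340 / 24797020131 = 632.74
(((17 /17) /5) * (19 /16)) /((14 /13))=247 /1120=0.22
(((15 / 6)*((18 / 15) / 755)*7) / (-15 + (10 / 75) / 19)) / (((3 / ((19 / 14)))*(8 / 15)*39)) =-5415 / 134206384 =-0.00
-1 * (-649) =649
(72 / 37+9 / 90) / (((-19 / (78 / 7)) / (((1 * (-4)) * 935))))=22083204 / 4921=4487.54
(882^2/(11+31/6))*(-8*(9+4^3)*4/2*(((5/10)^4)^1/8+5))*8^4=-111825093832704/97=-1152836018893.86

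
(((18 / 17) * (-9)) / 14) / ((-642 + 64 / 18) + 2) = 729 / 681632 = 0.00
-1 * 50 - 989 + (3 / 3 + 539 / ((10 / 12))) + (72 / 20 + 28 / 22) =-21248 / 55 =-386.33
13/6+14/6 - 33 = -57/2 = -28.50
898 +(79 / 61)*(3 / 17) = 931463 / 1037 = 898.23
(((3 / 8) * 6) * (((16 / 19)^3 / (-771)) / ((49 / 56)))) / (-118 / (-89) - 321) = 2187264 / 351066590791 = 0.00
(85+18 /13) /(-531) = -1123 /6903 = -0.16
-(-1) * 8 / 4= 2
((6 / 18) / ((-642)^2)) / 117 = 1 / 144669564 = 0.00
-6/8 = -3/4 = -0.75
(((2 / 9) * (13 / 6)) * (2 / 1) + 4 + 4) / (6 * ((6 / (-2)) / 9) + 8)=121 / 81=1.49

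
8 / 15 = 0.53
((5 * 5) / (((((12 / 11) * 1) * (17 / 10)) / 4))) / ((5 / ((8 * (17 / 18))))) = 2200 / 27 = 81.48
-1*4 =-4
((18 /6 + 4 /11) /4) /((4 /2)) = 37 /88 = 0.42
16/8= 2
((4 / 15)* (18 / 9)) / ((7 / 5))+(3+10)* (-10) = -2722 / 21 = -129.62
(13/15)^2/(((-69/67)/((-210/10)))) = 79261/5175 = 15.32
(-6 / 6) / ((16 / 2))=-1 / 8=-0.12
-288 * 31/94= -4464/47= -94.98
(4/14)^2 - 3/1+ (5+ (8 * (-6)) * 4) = -9306/49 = -189.92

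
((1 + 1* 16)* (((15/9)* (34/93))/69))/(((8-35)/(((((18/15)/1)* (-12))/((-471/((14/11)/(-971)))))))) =64736/290540962503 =0.00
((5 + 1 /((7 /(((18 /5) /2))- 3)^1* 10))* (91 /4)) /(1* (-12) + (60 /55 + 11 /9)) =-526383 /43840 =-12.01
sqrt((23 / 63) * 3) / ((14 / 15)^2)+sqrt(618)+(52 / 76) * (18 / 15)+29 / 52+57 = 75 * sqrt(483) / 1372+sqrt(618)+288391 / 4940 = 84.44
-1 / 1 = -1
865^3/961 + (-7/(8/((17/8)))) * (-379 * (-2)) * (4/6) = 31022959939/46128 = 672540.75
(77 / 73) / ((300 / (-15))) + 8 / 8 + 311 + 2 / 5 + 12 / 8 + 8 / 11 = 5052067 / 16060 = 314.57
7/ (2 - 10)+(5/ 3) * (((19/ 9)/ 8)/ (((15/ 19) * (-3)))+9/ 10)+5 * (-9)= -43313/ 972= -44.56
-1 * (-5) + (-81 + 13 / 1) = -63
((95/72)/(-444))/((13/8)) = -95/51948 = -0.00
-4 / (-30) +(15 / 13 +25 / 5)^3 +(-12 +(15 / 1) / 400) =116642717 / 527280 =221.22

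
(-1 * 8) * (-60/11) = 480/11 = 43.64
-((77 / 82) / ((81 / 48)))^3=-233744896 / 1356572043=-0.17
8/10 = 4/5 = 0.80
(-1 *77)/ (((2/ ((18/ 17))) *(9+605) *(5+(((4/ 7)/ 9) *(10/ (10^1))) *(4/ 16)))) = -43659/ 3298408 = -0.01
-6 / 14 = -3 / 7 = -0.43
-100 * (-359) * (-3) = -107700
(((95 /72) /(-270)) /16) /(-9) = 0.00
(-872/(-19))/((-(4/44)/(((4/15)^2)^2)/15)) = -2455552/64125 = -38.29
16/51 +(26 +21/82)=26.57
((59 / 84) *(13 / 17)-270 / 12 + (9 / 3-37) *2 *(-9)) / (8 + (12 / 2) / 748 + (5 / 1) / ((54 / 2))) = 83414727 / 1158290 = 72.02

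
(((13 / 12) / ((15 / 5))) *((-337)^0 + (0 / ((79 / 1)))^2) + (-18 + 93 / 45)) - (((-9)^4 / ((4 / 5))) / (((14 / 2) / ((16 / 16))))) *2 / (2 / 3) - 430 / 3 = -1157224 / 315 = -3673.73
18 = 18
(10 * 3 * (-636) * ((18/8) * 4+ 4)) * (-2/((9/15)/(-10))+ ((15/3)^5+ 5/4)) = -783703050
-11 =-11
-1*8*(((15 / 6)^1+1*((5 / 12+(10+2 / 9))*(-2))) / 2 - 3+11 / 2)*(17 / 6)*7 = 29512 / 27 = 1093.04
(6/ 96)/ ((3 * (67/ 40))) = 5/ 402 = 0.01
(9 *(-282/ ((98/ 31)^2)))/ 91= -1219509/ 436982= -2.79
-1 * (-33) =33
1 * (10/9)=10/9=1.11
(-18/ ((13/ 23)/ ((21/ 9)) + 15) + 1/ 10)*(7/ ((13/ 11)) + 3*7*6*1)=-1516403/ 10634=-142.60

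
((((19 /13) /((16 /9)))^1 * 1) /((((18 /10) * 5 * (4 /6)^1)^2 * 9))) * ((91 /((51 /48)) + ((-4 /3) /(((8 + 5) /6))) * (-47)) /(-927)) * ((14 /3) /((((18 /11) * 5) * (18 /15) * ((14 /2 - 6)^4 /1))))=-1543465 /10354797648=-0.00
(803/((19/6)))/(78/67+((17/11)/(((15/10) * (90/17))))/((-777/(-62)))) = 186234044535/866403952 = 214.95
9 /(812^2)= 9 /659344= 0.00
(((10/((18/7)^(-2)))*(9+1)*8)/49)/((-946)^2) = 64800/537173329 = 0.00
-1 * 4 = -4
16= 16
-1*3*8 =-24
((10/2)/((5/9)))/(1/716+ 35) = 6444/25061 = 0.26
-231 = -231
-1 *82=-82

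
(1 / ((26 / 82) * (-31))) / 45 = -41 / 18135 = -0.00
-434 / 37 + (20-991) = -36361 / 37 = -982.73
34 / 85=2 / 5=0.40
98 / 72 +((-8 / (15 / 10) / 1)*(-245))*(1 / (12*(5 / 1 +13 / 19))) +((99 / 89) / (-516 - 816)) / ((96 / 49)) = 2101469909 / 102425472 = 20.52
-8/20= -2/5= -0.40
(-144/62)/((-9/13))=3.35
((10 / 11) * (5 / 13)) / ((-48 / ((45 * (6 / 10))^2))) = -6075 / 1144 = -5.31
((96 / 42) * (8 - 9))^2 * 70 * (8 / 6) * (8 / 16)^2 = 2560 / 21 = 121.90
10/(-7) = -10/7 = -1.43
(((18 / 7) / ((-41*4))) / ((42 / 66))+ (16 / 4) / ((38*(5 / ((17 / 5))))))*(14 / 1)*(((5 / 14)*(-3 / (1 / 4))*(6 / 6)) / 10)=-268761 / 954275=-0.28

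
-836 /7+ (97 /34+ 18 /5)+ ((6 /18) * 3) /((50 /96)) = -660781 /5950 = -111.06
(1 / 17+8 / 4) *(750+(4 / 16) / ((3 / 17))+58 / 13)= 4127095 / 2652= 1556.22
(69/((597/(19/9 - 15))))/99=-2668/177309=-0.02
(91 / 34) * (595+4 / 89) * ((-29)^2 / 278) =29158311 / 6052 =4817.96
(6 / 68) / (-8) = -3 / 272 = -0.01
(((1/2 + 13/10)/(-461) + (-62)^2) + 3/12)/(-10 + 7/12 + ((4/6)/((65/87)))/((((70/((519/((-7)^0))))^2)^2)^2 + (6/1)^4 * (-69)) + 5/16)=-162682063976772322600321749236630556/385273525850036197699196690815819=-422.25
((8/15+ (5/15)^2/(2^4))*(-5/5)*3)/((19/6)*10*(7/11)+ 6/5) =-4279/56368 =-0.08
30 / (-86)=-15 / 43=-0.35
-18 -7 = -25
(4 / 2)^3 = 8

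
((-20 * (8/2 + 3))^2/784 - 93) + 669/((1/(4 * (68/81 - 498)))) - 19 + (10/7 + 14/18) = -1330486.28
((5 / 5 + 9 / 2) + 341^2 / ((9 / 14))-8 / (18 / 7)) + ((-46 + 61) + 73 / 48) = 26049667 / 144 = 180900.47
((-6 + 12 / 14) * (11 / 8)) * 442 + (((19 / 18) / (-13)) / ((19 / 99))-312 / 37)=-21107231 / 6734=-3134.43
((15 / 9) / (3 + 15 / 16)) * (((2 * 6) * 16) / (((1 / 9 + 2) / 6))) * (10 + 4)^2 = 860160 / 19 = 45271.58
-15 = -15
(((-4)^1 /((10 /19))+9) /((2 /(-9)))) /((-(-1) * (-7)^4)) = -9 /3430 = -0.00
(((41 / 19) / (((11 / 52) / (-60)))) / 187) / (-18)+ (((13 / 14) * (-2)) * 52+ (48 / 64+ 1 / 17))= -313788991 / 3282972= -95.58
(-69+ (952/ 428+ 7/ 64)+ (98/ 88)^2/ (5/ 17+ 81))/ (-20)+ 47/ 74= 1681111328471/ 423700414720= 3.97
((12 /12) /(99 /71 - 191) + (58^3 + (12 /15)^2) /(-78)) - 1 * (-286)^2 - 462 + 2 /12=-556251863623 /6562725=-84759.28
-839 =-839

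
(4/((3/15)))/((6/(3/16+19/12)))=425/72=5.90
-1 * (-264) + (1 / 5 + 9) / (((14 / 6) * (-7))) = 64542 / 245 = 263.44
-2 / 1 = -2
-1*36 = -36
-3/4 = -0.75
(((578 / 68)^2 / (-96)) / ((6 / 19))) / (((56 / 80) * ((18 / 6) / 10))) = -137275 / 12096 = -11.35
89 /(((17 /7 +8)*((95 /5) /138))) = 85974 /1387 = 61.99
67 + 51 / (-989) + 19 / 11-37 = 344600 / 10879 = 31.68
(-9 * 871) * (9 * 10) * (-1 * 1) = 705510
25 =25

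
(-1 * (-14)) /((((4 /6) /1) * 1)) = 21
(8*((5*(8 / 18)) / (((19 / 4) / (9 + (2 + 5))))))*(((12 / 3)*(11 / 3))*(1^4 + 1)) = 901120 / 513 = 1756.57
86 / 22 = 43 / 11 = 3.91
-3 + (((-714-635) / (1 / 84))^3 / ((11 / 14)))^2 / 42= 9879937456561459521249046929045 / 121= 81652375674061648935942540000.00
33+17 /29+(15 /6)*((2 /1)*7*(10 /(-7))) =-476 /29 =-16.41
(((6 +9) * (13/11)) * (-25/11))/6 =-6.71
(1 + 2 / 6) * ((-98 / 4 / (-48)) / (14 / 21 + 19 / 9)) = 49 / 200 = 0.24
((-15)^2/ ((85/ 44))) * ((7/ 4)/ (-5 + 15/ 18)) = -4158/ 85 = -48.92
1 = 1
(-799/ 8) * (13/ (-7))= 10387/ 56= 185.48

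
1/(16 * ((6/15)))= 5/32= 0.16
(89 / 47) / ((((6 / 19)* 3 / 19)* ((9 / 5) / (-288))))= -2570320 / 423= -6076.41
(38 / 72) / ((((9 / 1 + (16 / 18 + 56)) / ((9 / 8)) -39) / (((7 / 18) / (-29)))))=-133 / 367720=-0.00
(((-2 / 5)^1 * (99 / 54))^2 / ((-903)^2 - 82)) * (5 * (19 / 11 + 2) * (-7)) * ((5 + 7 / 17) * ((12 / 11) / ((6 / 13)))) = -29848 / 27118485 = -0.00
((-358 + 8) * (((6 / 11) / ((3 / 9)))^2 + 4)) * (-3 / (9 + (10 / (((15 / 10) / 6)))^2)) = 848400 / 194689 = 4.36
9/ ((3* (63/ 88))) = 88/ 21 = 4.19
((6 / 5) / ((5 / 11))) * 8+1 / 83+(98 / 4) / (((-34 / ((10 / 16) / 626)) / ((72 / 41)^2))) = 392170630874 / 18560047075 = 21.13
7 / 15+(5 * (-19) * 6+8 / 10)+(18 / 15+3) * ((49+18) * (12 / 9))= -2903 / 15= -193.53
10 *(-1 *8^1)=-80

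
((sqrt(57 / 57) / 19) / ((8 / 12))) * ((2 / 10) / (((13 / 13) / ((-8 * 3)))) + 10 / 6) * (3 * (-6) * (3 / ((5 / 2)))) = 2538 / 475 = 5.34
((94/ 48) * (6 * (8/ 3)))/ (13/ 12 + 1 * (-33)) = -376/ 383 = -0.98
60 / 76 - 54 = -1011 / 19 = -53.21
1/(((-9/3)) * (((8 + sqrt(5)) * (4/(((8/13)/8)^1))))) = -0.00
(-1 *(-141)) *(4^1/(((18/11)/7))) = 7238/3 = 2412.67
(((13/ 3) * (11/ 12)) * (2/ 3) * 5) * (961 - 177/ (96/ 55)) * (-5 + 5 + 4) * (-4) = -6555835/ 36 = -182106.53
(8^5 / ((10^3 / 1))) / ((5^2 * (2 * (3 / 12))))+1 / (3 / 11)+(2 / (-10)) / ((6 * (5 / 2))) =58826 / 9375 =6.27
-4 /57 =-0.07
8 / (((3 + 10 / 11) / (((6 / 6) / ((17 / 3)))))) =264 / 731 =0.36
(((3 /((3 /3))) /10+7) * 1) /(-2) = -73 /20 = -3.65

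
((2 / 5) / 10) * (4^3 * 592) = 37888 / 25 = 1515.52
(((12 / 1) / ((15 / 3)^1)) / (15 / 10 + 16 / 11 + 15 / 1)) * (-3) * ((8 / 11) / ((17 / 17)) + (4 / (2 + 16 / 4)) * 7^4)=-1268304 / 1975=-642.18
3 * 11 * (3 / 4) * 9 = 891 / 4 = 222.75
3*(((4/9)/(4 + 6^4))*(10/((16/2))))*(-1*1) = -1/780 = -0.00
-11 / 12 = -0.92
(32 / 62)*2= 32 / 31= 1.03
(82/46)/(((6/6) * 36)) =41/828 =0.05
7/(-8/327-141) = -2289/46115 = -0.05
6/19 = 0.32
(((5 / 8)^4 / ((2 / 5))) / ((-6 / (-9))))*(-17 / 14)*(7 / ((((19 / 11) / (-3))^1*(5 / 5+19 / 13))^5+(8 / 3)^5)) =-2315829909783121875 / 61484157184359006208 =-0.04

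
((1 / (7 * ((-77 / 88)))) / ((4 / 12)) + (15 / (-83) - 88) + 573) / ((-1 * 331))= -1969768 / 1346177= -1.46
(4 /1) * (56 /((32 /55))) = 385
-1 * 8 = -8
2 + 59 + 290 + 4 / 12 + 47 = 1195 / 3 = 398.33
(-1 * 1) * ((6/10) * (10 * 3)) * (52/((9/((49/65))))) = -392/5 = -78.40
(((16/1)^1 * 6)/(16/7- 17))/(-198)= 112/3399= 0.03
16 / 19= 0.84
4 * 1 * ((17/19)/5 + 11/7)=4656/665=7.00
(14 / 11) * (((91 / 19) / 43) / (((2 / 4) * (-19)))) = -2548 / 170753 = -0.01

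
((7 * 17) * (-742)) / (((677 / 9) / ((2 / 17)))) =-93492 / 677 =-138.10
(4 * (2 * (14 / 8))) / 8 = 7 / 4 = 1.75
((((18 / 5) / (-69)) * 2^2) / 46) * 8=-96 / 2645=-0.04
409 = 409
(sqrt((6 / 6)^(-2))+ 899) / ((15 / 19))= 1140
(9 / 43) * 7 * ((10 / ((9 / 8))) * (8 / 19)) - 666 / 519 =593666 / 141341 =4.20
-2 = -2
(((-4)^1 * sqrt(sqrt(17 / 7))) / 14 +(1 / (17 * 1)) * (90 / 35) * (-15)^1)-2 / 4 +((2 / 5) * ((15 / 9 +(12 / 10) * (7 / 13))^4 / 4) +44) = -2 * 17^(1 / 4) * 7^(3 / 4) / 49 +37933189107472 / 860310871875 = 43.74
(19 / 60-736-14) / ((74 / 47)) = -2114107 / 4440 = -476.15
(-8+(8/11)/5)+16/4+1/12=-2489/660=-3.77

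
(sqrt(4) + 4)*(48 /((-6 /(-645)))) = 30960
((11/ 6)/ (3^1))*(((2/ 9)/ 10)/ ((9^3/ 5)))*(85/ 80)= 187/ 1889568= 0.00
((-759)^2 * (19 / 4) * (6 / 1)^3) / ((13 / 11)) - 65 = 6501649321 / 13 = 500126870.85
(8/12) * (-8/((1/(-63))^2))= -21168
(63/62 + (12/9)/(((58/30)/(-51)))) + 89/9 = -392695/16182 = -24.27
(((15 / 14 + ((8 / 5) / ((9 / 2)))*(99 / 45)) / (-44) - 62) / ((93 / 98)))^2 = 3623230114452529 / 847688490000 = 4274.25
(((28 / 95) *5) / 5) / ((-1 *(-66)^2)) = -7 / 103455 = -0.00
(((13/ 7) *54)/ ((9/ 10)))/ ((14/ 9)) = 3510/ 49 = 71.63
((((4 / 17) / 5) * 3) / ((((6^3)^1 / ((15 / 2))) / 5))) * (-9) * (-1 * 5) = 75 / 68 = 1.10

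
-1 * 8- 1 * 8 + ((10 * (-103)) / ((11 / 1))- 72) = -1998 / 11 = -181.64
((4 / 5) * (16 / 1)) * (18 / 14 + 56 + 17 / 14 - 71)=-160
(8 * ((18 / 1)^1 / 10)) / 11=72 / 55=1.31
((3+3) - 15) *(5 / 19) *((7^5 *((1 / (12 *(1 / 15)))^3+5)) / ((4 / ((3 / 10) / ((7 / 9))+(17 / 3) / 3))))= -1531081685 / 9728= -157389.15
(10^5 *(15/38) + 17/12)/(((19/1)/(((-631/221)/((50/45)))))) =-17037611439/3191240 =-5338.87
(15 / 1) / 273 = 0.05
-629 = -629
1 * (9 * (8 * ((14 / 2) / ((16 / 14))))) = 441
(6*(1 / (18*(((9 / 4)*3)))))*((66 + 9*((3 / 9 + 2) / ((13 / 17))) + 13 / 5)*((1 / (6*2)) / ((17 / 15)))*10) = 3.49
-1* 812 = -812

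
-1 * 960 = -960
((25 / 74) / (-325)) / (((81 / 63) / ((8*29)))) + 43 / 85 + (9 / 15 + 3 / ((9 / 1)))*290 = 99712987 / 367965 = 270.98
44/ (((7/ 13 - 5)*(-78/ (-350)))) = -44.25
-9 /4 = -2.25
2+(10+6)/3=7.33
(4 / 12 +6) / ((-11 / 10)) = -190 / 33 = -5.76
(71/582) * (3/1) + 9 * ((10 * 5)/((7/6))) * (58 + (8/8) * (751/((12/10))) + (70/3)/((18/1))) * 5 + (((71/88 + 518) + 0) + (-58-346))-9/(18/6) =78958300549/59752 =1321433.60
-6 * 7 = -42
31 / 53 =0.58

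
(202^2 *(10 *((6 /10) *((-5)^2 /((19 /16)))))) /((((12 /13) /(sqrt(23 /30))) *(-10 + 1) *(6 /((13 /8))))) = -8619845 *sqrt(690) /1539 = -147124.63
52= 52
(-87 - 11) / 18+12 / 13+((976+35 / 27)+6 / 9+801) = 1774.44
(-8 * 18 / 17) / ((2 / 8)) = -576 / 17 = -33.88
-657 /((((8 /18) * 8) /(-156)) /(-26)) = -2997891 /4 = -749472.75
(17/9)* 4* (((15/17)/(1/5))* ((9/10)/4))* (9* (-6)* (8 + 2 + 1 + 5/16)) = -4581.56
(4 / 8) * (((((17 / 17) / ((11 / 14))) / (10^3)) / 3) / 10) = 7 / 330000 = 0.00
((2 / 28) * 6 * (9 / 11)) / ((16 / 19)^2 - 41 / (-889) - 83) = -1237869 / 290341942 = -0.00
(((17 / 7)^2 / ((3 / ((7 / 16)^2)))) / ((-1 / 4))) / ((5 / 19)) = -5491 / 960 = -5.72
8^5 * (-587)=-19234816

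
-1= -1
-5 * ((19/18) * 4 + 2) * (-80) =22400/9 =2488.89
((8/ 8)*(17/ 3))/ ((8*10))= 17/ 240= 0.07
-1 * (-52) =52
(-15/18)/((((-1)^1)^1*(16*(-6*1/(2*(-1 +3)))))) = -5/144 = -0.03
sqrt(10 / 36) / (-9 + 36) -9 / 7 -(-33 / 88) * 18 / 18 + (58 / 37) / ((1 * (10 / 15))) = sqrt(10) / 162 + 2985 / 2072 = 1.46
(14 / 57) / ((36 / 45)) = 35 / 114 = 0.31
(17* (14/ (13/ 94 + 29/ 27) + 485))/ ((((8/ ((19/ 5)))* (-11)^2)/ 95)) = 551563597/ 175208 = 3148.05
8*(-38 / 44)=-76 / 11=-6.91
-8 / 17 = -0.47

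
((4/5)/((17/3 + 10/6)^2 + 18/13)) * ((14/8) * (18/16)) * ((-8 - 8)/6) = -351/4610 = -0.08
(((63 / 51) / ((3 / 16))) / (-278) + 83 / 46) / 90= 193553 / 9782820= 0.02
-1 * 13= -13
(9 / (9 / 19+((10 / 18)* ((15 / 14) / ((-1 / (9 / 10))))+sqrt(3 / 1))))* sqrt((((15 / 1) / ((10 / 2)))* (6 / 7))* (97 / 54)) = 2508* sqrt(2037) / 282661+121296* sqrt(679) / 282661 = 11.58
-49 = -49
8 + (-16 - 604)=-612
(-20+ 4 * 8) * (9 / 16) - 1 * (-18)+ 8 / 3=329 / 12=27.42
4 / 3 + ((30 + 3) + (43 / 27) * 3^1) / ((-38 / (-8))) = 1588 / 171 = 9.29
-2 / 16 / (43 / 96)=-12 / 43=-0.28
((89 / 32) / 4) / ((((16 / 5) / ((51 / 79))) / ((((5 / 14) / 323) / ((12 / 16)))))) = 2225 / 10759168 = 0.00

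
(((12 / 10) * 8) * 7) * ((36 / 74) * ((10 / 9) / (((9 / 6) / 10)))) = 242.16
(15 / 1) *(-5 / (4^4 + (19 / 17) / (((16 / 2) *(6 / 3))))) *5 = -34000 / 23217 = -1.46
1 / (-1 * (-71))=1 / 71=0.01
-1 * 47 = -47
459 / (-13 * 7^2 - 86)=-153 / 241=-0.63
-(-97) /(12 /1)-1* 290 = -3383 /12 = -281.92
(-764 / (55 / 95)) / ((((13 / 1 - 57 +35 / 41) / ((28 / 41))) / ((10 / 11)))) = 4064480 / 214049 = 18.99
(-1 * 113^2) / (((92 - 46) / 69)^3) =-344763 / 8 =-43095.38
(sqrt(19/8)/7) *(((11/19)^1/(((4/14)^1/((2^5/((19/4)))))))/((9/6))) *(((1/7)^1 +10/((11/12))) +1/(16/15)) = 29542 *sqrt(38)/7581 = 24.02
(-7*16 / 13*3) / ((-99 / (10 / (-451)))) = -1120 / 193479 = -0.01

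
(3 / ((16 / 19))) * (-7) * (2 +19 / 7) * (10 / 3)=-391.88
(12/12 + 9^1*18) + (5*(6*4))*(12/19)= 4537/19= 238.79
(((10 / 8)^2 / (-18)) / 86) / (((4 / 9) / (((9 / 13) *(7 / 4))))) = -1575 / 572416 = -0.00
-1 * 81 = -81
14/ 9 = 1.56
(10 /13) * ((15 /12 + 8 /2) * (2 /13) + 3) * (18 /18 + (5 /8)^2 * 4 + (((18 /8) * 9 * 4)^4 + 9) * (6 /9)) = 17483596515 /208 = 84055752.48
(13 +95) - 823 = -715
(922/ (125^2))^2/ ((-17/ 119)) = -5950588/ 244140625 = -0.02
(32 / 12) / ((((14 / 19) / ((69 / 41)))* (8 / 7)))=437 / 82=5.33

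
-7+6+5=4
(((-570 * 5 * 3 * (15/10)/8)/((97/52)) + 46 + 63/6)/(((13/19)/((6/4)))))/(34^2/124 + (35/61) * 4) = -1399111189/9234303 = -151.51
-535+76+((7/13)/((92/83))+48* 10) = 25697/1196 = 21.49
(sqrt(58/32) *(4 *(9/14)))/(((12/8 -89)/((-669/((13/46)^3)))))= 586060056 *sqrt(29)/2691325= 1172.67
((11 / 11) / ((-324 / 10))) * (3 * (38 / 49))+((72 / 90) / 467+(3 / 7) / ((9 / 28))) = 3902407 / 3089205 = 1.26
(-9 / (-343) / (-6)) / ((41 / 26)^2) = -0.00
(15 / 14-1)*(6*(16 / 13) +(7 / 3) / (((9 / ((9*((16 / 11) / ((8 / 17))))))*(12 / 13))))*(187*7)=665023 / 468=1420.99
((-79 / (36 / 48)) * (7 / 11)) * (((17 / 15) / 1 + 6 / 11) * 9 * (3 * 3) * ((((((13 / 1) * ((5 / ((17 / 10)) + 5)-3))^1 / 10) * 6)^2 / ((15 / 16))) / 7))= -45091623822336 / 21855625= -2063158.74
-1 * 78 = -78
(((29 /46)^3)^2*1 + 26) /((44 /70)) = 8642428991595 /208434531712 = 41.46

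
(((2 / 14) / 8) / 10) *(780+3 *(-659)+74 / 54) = -16141 / 7560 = -2.14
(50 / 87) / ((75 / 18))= 0.14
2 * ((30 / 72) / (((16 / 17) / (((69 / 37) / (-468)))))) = -1955 / 554112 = -0.00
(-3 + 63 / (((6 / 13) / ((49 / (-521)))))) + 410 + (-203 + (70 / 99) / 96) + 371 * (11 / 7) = 1916682787 / 2475792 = 774.17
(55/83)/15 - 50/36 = -1.34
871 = 871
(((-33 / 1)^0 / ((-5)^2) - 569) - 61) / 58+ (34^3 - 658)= 56020951 / 1450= 38635.14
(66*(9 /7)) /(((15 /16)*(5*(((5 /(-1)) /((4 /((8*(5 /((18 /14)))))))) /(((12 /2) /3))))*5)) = -28512 /153125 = -0.19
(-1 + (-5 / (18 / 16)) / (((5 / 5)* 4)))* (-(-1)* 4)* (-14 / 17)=1064 / 153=6.95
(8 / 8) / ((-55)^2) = 1 / 3025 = 0.00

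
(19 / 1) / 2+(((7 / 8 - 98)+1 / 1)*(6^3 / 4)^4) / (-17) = 1634712839 / 34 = 48079789.38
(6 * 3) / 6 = 3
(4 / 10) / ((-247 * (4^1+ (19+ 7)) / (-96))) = 32 / 6175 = 0.01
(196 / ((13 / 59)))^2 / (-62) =-66863048 / 5239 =-12762.56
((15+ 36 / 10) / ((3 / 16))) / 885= 496 / 4425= 0.11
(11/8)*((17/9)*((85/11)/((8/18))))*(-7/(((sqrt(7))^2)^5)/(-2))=1445/153664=0.01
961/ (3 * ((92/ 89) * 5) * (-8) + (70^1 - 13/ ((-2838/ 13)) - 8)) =-7830042/ 505045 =-15.50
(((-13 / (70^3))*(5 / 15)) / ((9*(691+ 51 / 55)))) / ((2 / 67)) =-143 / 2104099200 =-0.00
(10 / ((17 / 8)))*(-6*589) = -282720 / 17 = -16630.59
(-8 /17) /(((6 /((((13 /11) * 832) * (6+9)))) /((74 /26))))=-615680 /187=-3292.41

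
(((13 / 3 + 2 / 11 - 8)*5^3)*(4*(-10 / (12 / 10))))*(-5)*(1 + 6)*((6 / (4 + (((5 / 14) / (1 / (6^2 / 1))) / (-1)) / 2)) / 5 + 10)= -8130500000 / 1683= -4830956.63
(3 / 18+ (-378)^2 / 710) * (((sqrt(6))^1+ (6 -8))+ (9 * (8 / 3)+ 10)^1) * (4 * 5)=858014 * sqrt(6) / 213+ 27456448 / 213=138770.63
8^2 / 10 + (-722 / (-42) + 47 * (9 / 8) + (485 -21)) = 540.47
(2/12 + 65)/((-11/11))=-391/6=-65.17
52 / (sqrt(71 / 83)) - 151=-151+52 * sqrt(5893) / 71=-94.78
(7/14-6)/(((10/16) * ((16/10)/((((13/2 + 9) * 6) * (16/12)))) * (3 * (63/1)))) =-682/189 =-3.61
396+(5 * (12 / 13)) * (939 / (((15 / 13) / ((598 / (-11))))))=-2241732 / 11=-203793.82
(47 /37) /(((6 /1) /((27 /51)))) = 141 /1258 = 0.11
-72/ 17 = -4.24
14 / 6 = 7 / 3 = 2.33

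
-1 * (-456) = 456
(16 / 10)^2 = 64 / 25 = 2.56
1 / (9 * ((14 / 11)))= 11 / 126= 0.09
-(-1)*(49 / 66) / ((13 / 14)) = 343 / 429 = 0.80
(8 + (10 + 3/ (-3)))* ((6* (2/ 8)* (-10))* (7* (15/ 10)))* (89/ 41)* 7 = -40684.94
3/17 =0.18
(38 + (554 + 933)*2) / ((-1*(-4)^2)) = -753 / 4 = -188.25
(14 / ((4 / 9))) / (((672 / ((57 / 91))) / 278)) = 23769 / 2912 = 8.16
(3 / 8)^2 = 0.14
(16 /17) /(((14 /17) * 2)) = 4 /7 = 0.57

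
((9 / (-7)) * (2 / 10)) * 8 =-72 / 35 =-2.06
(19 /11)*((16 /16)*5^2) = 475 /11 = 43.18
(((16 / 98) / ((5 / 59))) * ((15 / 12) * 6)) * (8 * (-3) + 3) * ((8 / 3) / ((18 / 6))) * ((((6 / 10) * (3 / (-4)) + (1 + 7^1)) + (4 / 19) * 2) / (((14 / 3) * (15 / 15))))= -2144532 / 4655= -460.69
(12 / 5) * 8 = 96 / 5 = 19.20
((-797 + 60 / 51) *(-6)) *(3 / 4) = 121761 / 34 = 3581.21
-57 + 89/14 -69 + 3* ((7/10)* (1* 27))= -62.94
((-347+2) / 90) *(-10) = 115 / 3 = 38.33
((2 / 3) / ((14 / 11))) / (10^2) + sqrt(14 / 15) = 11 / 2100 + sqrt(210) / 15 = 0.97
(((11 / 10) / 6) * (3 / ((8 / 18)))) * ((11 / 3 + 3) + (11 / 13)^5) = 260997429 / 29703440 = 8.79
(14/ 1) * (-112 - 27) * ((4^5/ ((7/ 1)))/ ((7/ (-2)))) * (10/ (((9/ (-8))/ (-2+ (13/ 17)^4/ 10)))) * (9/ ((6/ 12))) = 14956521127936/ 584647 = 25582139.53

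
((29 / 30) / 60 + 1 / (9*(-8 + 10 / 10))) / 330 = 1 / 1386000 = 0.00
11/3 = 3.67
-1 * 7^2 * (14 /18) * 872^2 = -260811712 /9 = -28979079.11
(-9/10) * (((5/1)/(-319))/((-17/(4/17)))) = -18/92191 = -0.00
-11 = -11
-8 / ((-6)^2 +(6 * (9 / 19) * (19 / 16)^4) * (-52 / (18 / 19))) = 131072 / 4492695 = 0.03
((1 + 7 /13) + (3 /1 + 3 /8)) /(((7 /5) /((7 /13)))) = 2555 /1352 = 1.89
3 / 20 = 0.15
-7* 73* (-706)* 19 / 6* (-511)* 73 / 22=-127847713931 / 66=-1937086574.71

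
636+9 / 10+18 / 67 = 426903 / 670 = 637.17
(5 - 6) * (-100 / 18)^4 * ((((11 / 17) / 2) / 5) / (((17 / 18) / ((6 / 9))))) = -27500000 / 632043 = -43.51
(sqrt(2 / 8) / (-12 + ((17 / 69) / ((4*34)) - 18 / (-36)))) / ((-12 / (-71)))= -1633 / 6347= -0.26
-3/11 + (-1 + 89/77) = -9/77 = -0.12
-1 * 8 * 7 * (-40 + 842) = -44912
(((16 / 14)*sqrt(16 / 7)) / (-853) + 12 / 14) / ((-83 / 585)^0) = 6 / 7- 32*sqrt(7) / 41797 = 0.86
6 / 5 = 1.20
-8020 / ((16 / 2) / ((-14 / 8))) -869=7083 / 8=885.38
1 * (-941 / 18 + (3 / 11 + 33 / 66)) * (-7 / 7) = 5099 / 99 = 51.51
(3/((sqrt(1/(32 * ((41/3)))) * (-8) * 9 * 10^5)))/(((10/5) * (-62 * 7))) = sqrt(246)/1562400000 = 0.00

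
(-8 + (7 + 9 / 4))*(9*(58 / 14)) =1305 / 28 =46.61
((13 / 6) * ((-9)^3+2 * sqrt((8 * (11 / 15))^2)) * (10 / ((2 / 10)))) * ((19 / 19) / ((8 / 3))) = -699335 / 24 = -29138.96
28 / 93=0.30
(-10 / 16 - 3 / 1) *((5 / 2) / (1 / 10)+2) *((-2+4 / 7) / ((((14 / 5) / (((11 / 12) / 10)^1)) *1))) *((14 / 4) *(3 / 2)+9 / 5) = 404811 / 12544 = 32.27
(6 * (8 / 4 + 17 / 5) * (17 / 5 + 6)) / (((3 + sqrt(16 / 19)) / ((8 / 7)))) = 3471984 / 27125-243648 * sqrt(19) / 27125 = 88.85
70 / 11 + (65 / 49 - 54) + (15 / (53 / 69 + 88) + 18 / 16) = -4852709 / 107800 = -45.02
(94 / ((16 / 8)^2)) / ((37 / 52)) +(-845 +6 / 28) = -420491 / 518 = -811.76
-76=-76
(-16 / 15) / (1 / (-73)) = 1168 / 15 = 77.87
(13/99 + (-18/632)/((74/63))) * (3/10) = 247859/7716720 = 0.03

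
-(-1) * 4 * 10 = 40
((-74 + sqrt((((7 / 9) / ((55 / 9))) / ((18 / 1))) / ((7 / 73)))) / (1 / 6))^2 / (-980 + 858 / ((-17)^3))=-26634910769 / 132428945 + 2181372*sqrt(8030) / 132428945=-199.65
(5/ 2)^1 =5/ 2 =2.50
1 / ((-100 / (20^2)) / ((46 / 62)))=-92 / 31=-2.97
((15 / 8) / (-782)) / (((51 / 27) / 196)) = -0.25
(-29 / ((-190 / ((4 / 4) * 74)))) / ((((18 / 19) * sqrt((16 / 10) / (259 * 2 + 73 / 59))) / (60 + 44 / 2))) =43993 * sqrt(722986) / 2124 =17611.41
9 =9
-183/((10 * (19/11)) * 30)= -0.35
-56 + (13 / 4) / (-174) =-38989 / 696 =-56.02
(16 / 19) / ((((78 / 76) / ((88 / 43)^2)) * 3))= 247808 / 216333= 1.15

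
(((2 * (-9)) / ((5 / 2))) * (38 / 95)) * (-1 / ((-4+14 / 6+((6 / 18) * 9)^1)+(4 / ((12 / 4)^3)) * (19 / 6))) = 2916 / 1825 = 1.60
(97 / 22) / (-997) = -0.00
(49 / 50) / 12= 0.08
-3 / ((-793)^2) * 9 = -27 / 628849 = -0.00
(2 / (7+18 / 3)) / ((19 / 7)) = 14 / 247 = 0.06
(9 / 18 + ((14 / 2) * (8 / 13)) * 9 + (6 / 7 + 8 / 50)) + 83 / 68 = 6421127 / 154700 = 41.51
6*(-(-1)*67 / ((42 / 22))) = 1474 / 7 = 210.57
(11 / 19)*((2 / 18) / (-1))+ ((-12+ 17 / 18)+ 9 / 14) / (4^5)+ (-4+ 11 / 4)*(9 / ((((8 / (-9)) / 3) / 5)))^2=-8835229453 / 306432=-28832.59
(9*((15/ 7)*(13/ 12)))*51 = 29835/ 28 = 1065.54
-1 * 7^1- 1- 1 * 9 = -17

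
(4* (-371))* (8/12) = -2968/3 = -989.33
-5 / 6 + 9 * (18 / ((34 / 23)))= 11093 / 102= 108.75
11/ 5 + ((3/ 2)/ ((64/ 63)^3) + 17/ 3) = 73118099/ 7864320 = 9.30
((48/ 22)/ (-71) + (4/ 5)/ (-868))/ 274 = -26821/ 232183490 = -0.00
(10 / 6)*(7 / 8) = 35 / 24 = 1.46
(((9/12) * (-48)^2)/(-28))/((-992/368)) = 4968/217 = 22.89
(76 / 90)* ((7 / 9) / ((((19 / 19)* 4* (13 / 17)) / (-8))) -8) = -44612 / 5265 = -8.47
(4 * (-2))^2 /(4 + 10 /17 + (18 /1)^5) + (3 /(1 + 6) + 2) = 39006721 /16061367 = 2.43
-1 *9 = -9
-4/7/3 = -4/21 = -0.19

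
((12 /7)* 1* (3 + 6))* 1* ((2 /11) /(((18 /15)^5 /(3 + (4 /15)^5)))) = 2279149 /673596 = 3.38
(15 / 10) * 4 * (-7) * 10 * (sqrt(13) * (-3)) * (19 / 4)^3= 2160585 * sqrt(13) / 16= 486881.25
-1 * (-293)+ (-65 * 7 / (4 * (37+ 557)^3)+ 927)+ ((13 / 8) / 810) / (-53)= 271034775498967 / 222159659040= 1220.00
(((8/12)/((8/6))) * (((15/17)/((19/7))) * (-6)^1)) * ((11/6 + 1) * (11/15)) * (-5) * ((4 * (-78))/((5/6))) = -72072/19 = -3793.26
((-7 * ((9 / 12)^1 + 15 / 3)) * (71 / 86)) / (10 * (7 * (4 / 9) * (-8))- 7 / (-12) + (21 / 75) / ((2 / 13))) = 0.13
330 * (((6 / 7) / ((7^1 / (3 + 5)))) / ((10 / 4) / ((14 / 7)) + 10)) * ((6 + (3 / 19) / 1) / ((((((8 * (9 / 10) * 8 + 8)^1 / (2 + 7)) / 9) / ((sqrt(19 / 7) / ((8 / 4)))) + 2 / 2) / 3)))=81062467200 / 5102027 - 131301181440 * sqrt(133) / 96938513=267.67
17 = 17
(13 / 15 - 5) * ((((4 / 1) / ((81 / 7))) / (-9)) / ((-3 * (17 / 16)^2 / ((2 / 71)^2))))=-1777664 / 47791931445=-0.00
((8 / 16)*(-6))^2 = 9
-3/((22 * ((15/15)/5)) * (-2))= 15/44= 0.34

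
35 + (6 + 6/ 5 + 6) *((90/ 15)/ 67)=12121/ 335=36.18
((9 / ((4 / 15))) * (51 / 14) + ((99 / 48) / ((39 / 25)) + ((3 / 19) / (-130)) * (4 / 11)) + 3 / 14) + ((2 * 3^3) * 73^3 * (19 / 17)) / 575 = 121827576102433 / 2974571600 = 40956.34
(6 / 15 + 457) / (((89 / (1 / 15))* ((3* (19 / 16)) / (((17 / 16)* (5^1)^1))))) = 38879 / 76095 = 0.51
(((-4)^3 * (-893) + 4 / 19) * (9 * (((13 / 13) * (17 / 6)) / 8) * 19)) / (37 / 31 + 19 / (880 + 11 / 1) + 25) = 22495067199 / 170372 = 132035.00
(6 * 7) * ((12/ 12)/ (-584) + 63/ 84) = 9177/ 292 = 31.43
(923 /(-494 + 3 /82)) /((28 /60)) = -227058 /56707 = -4.00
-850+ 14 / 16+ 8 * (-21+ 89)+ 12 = -2345 / 8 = -293.12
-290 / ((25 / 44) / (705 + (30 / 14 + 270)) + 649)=-17455680 / 39064643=-0.45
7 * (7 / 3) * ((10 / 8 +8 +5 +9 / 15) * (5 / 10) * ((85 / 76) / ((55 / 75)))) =112455 / 608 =184.96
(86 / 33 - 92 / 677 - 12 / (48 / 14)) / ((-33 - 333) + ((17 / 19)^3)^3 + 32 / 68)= 252424065026111645 / 89505434619910319274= 0.00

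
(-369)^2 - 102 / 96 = 2178559 / 16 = 136159.94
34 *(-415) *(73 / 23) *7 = -7210210 / 23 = -313487.39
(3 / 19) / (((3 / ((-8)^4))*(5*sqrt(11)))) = 13.00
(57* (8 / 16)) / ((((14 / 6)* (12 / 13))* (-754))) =-57 / 3248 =-0.02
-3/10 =-0.30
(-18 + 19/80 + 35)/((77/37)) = 7289/880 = 8.28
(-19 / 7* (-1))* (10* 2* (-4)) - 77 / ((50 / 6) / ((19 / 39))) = -504241 / 2275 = -221.64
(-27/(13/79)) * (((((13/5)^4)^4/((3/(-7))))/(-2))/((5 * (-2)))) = 254752189531129697589/3051757812500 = 83477197.47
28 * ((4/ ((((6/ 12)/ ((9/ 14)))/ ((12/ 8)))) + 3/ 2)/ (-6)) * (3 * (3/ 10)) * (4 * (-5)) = 774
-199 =-199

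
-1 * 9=-9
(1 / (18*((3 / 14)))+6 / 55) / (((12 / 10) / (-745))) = -407515 / 1782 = -228.68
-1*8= -8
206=206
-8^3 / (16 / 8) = -256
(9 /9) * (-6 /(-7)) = 6 /7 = 0.86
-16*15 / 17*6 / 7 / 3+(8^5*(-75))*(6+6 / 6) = -17203204.03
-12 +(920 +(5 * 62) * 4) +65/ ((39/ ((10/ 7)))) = 45158/ 21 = 2150.38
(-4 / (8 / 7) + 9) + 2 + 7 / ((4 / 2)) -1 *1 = 10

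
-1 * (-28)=28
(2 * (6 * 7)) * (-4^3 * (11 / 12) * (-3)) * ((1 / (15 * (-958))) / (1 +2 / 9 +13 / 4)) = -0.23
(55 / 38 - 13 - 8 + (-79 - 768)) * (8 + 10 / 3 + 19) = -2996539 / 114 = -26285.43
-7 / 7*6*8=-48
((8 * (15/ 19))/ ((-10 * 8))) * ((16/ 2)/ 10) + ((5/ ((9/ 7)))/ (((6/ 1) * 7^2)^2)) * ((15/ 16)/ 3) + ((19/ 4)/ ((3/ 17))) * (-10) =-45478471897/ 168920640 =-269.23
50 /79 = 0.63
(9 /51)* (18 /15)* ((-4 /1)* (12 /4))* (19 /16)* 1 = -513 /170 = -3.02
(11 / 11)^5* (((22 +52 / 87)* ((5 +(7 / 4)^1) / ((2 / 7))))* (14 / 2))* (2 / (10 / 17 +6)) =1052793 / 928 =1134.48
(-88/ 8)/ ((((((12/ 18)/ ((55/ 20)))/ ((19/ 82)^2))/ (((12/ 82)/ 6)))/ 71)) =-9304053/ 2205472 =-4.22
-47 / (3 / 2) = -31.33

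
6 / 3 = 2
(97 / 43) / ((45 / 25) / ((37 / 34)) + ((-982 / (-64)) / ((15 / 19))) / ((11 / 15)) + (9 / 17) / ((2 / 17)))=6316640 / 91444531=0.07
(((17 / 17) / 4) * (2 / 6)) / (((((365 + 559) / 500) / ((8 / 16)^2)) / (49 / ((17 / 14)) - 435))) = -838625 / 188496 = -4.45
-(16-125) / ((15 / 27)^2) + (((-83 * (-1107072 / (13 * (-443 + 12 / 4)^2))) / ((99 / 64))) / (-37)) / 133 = 751762038563 / 2128701575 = 353.16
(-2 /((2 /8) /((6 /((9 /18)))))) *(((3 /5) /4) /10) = -36 /25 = -1.44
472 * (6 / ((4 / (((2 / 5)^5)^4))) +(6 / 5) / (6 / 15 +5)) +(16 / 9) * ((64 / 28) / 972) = 104.89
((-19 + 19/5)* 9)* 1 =-684/5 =-136.80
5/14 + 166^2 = 385789/14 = 27556.36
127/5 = 25.40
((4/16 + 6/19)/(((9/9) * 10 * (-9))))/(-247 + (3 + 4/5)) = 43/1663488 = 0.00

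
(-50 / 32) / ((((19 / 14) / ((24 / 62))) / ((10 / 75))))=-35 / 589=-0.06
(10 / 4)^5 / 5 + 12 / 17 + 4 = 13185 / 544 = 24.24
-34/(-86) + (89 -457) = -15807/43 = -367.60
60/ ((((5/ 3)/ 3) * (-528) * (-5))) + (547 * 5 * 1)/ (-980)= -7411/ 2695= -2.75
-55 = -55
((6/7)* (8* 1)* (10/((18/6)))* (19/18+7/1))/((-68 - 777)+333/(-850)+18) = -0.22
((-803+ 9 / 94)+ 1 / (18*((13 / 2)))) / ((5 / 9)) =-8830247 / 6110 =-1445.21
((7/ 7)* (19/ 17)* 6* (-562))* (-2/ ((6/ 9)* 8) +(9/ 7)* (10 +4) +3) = -2642805/ 34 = -77729.56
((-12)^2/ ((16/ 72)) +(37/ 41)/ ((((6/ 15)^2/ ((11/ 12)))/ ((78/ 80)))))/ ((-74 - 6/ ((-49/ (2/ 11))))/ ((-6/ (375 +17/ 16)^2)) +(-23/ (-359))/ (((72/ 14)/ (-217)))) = 1085168771442/ 2897517271733879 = 0.00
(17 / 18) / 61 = 0.02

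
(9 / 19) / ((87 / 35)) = 105 / 551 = 0.19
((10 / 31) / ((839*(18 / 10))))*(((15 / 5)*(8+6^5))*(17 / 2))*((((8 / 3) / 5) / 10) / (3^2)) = 529312 / 2106729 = 0.25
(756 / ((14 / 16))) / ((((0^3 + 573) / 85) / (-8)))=-195840 / 191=-1025.34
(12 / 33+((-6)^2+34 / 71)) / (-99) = -28774 / 77319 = -0.37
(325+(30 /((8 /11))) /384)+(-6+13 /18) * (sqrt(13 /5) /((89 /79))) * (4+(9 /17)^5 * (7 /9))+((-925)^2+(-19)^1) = 438236727 /512 - 8593757855 * sqrt(65) /2274610914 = 855900.65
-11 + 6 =-5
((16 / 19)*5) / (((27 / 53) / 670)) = 2840800 / 513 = 5537.62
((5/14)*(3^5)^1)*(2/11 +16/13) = 122715/1001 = 122.59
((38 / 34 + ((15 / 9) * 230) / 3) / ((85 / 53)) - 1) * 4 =4128832 / 13005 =317.48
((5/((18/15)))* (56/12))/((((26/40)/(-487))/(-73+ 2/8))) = 41334125/39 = 1059849.36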